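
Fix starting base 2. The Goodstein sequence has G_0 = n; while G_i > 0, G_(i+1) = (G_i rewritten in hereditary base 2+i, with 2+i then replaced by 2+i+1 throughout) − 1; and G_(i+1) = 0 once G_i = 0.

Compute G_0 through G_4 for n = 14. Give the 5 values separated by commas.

14, 110, 1281, 18750, 326591

base 2: 14 = 2^(2 + 1) + 2^2 + 2; at 3: 3^(3 + 1) + 3^3 + 3 = 111; next = 110
base 3: 110 = 3^(3 + 1) + 3^3 + 2; at 4: 4^(4 + 1) + 4^4 + 2 = 1282; next = 1281
base 4: 1281 = 4^(4 + 1) + 4^4 + 1; at 5: 5^(5 + 1) + 5^5 + 1 = 18751; next = 18750
base 5: 18750 = 5^(5 + 1) + 5^5; at 6: 6^(6 + 1) + 6^6 = 326592; next = 326591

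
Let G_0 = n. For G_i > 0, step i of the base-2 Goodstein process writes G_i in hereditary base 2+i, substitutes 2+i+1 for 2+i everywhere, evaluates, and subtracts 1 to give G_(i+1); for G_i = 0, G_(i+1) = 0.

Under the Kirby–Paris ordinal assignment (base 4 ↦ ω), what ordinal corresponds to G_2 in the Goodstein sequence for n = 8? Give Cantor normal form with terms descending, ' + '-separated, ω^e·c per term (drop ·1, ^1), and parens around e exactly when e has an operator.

ω^ω·2 + ω^2·2 + ω·2 + 1

(0) 8|_2 = 2^(2 + 1) ↦ 3^(3 + 1)|_3 = 81 ⇒ 80
(1) 80|_3 = 2·3^3 + 2·3^2 + 2·3 + 2 ↦ 2·4^4 + 2·4^2 + 2·4 + 2|_4 = 554 ⇒ 553
(2) 553|_4 = 2·4^4 + 2·4^2 + 2·4 + 1 ↦ 2·5^5 + 2·5^2 + 2·5 + 1|_5 = 6311 ⇒ 6310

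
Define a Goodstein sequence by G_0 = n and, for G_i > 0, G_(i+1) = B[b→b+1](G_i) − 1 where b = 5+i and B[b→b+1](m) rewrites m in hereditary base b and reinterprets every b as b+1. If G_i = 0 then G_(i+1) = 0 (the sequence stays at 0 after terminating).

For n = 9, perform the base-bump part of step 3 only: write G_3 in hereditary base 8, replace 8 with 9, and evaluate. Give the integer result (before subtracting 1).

G_0 = 9. HB_5(9) = 5 + 4. Bump = 10. G_1 = 9.
G_1 = 9. HB_6(9) = 6 + 3. Bump = 10. G_2 = 9.
G_2 = 9. HB_7(9) = 7 + 2. Bump = 10. G_3 = 9.
G_3 = 9. HB_8(9) = 8 + 1. Bump = 10. G_4 = 9.

10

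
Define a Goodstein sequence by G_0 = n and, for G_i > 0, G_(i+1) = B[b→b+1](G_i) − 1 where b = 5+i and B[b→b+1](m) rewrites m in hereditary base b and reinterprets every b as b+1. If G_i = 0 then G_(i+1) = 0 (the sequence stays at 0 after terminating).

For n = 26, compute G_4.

58

[0] 26 ≡ 5^2 + 1 (base 5). Lift 6: 37. −1: 36.
[1] 36 ≡ 6^2 (base 6). Lift 7: 49. −1: 48.
[2] 48 ≡ 6·7 + 6 (base 7). Lift 8: 54. −1: 53.
[3] 53 ≡ 6·8 + 5 (base 8). Lift 9: 59. −1: 58.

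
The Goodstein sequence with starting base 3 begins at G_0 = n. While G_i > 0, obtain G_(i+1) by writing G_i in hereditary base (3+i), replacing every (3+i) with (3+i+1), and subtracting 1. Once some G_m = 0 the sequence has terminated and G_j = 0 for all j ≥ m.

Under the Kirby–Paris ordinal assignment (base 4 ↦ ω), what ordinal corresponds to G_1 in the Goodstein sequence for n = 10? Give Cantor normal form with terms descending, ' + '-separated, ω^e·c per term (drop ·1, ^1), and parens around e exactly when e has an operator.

ω^2

10 —HB3→ 3^2 + 1 —bump→ 4^2 + 1 = 17 —(−1)→ 16
16 —HB4→ 4^2 —bump→ 5^2 = 25 —(−1)→ 24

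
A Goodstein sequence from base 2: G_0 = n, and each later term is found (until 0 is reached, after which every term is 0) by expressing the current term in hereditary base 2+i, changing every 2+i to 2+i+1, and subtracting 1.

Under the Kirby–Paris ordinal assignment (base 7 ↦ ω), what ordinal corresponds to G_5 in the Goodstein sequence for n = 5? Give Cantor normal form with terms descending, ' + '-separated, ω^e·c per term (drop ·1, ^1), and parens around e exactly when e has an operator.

G_0 = 5. HB_2(5) = 2^2 + 1. Bump = 28. G_1 = 27.
G_1 = 27. HB_3(27) = 3^3. Bump = 256. G_2 = 255.
G_2 = 255. HB_4(255) = 3·4^3 + 3·4^2 + 3·4 + 3. Bump = 468. G_3 = 467.
G_3 = 467. HB_5(467) = 3·5^3 + 3·5^2 + 3·5 + 2. Bump = 776. G_4 = 775.
G_4 = 775. HB_6(775) = 3·6^3 + 3·6^2 + 3·6 + 1. Bump = 1198. G_5 = 1197.
G_5 = 1197. HB_7(1197) = 3·7^3 + 3·7^2 + 3·7. Bump = 1752. G_6 = 1751.

ω^3·3 + ω^2·3 + ω·3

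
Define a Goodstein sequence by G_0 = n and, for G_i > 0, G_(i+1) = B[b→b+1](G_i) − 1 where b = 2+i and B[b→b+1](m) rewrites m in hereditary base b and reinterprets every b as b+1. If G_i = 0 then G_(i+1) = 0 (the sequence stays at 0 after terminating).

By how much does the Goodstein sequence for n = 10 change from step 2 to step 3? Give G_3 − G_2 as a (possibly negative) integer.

14600

[0] 10 ≡ 2^(2 + 1) + 2 (base 2). Lift 3: 84. −1: 83.
[1] 83 ≡ 3^(3 + 1) + 2 (base 3). Lift 4: 1026. −1: 1025.
[2] 1025 ≡ 4^(4 + 1) + 1 (base 4). Lift 5: 15626. −1: 15625.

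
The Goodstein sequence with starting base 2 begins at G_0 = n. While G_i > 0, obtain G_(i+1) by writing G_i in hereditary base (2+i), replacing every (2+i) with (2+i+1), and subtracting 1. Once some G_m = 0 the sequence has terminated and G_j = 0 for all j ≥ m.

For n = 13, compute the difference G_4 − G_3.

264619

[0] 13 ≡ 2^(2 + 1) + 2^2 + 1 (base 2). Lift 3: 109. −1: 108.
[1] 108 ≡ 3^(3 + 1) + 3^3 (base 3). Lift 4: 1280. −1: 1279.
[2] 1279 ≡ 4^(4 + 1) + 3·4^3 + 3·4^2 + 3·4 + 3 (base 4). Lift 5: 16093. −1: 16092.
[3] 16092 ≡ 5^(5 + 1) + 3·5^3 + 3·5^2 + 3·5 + 2 (base 5). Lift 6: 280712. −1: 280711.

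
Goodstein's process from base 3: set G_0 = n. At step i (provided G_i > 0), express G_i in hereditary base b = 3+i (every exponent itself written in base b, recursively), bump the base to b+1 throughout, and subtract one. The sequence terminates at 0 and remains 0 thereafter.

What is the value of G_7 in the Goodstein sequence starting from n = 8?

(0) 8|_3 = 2·3 + 2 ↦ 2·4 + 2|_4 = 10 ⇒ 9
(1) 9|_4 = 2·4 + 1 ↦ 2·5 + 1|_5 = 11 ⇒ 10
(2) 10|_5 = 2·5 ↦ 2·6|_6 = 12 ⇒ 11
(3) 11|_6 = 6 + 5 ↦ 7 + 5|_7 = 12 ⇒ 11
(4) 11|_7 = 7 + 4 ↦ 8 + 4|_8 = 12 ⇒ 11
(5) 11|_8 = 8 + 3 ↦ 9 + 3|_9 = 12 ⇒ 11
(6) 11|_9 = 9 + 2 ↦ 10 + 2|_10 = 12 ⇒ 11

11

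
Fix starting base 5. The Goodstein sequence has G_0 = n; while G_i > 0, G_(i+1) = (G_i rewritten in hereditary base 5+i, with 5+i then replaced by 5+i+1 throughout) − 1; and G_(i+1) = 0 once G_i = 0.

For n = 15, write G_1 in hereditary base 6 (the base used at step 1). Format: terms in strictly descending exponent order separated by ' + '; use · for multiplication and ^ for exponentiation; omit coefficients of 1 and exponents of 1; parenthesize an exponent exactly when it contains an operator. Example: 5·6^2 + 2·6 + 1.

2·6 + 5

base 5: 15 = 3·5; at 6: 3·6 = 18; next = 17
base 6: 17 = 2·6 + 5; at 7: 2·7 + 5 = 19; next = 18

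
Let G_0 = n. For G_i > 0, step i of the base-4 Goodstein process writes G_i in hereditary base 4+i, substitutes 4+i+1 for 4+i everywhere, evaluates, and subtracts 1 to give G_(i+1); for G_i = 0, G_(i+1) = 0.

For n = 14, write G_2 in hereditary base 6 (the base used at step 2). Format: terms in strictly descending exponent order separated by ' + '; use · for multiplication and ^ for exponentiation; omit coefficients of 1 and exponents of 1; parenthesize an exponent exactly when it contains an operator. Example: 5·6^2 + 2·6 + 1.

3·6

step 0: 14 = 3·4 + 2; sub 5 for 4: 3·5 + 2; = 17; G_1 = 17−1 = 16
step 1: 16 = 3·5 + 1; sub 6 for 5: 3·6 + 1; = 19; G_2 = 19−1 = 18
step 2: 18 = 3·6; sub 7 for 6: 3·7; = 21; G_3 = 21−1 = 20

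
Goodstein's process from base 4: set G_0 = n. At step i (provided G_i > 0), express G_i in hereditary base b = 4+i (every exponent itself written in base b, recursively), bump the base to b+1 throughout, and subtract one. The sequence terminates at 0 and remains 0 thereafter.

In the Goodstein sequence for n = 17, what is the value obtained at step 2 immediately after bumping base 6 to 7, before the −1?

base 4: 17 = 4^2 + 1; at 5: 5^2 + 1 = 26; next = 25
base 5: 25 = 5^2; at 6: 6^2 = 36; next = 35
base 6: 35 = 5·6 + 5; at 7: 5·7 + 5 = 40; next = 39

40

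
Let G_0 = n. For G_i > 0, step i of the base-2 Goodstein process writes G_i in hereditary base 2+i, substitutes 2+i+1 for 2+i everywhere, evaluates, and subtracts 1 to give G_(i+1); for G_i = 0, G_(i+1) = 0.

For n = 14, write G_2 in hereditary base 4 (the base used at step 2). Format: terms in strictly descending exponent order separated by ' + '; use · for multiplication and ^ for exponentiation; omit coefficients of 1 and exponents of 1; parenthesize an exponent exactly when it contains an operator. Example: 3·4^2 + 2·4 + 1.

step 0: 14 = 2^(2 + 1) + 2^2 + 2; sub 3 for 2: 3^(3 + 1) + 3^3 + 3; = 111; G_1 = 111−1 = 110
step 1: 110 = 3^(3 + 1) + 3^3 + 2; sub 4 for 3: 4^(4 + 1) + 4^4 + 2; = 1282; G_2 = 1282−1 = 1281
step 2: 1281 = 4^(4 + 1) + 4^4 + 1; sub 5 for 4: 5^(5 + 1) + 5^5 + 1; = 18751; G_3 = 18751−1 = 18750

4^(4 + 1) + 4^4 + 1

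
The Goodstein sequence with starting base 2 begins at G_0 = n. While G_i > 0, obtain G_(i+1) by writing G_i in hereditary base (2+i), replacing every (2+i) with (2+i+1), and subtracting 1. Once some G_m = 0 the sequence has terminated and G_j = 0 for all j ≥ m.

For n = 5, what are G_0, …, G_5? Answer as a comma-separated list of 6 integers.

5, 27, 255, 467, 775, 1197

(0) 5|_2 = 2^2 + 1 ↦ 3^3 + 1|_3 = 28 ⇒ 27
(1) 27|_3 = 3^3 ↦ 4^4|_4 = 256 ⇒ 255
(2) 255|_4 = 3·4^3 + 3·4^2 + 3·4 + 3 ↦ 3·5^3 + 3·5^2 + 3·5 + 3|_5 = 468 ⇒ 467
(3) 467|_5 = 3·5^3 + 3·5^2 + 3·5 + 2 ↦ 3·6^3 + 3·6^2 + 3·6 + 2|_6 = 776 ⇒ 775
(4) 775|_6 = 3·6^3 + 3·6^2 + 3·6 + 1 ↦ 3·7^3 + 3·7^2 + 3·7 + 1|_7 = 1198 ⇒ 1197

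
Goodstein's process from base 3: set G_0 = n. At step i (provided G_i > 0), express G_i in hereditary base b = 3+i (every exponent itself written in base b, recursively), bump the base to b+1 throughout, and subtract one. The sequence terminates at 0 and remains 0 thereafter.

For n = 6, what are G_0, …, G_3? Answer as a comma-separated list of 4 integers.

6, 7, 7, 7

base 3: 6 = 2·3; at 4: 2·4 = 8; next = 7
base 4: 7 = 4 + 3; at 5: 5 + 3 = 8; next = 7
base 5: 7 = 5 + 2; at 6: 6 + 2 = 8; next = 7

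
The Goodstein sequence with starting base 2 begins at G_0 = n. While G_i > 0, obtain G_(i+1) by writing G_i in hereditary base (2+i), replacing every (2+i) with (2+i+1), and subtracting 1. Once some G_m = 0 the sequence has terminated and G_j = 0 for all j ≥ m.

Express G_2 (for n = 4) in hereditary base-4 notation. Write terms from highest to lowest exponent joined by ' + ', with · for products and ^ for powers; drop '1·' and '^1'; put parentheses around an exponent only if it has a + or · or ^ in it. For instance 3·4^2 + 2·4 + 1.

[0] 4 ≡ 2^2 (base 2). Lift 3: 27. −1: 26.
[1] 26 ≡ 2·3^2 + 2·3 + 2 (base 3). Lift 4: 42. −1: 41.

2·4^2 + 2·4 + 1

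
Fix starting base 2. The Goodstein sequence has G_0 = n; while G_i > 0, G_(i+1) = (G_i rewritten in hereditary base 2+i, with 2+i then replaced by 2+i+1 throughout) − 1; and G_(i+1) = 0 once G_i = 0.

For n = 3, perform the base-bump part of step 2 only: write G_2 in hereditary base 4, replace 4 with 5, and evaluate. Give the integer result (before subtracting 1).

[0] 3 ≡ 2 + 1 (base 2). Lift 3: 4. −1: 3.
[1] 3 ≡ 3 (base 3). Lift 4: 4. −1: 3.

3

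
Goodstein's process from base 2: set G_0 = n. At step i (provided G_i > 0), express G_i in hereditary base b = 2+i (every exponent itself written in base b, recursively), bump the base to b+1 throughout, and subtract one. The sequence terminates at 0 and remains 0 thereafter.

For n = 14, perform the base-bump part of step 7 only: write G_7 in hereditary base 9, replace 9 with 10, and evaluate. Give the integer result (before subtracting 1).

100000555552

i=0: 14 = 2^(2 + 1) + 2^2 + 2 (b=2); 2→3: 3^(3 + 1) + 3^3 + 3 = 111; 111−1 = 110
i=1: 110 = 3^(3 + 1) + 3^3 + 2 (b=3); 3→4: 4^(4 + 1) + 4^4 + 2 = 1282; 1282−1 = 1281
i=2: 1281 = 4^(4 + 1) + 4^4 + 1 (b=4); 4→5: 5^(5 + 1) + 5^5 + 1 = 18751; 18751−1 = 18750
i=3: 18750 = 5^(5 + 1) + 5^5 (b=5); 5→6: 6^(6 + 1) + 6^6 = 326592; 326592−1 = 326591
i=4: 326591 = 6^(6 + 1) + 5·6^5 + 5·6^4 + 5·6^3 + 5·6^2 + 5·6 + 5 (b=6); 6→7: 7^(7 + 1) + 5·7^5 + 5·7^4 + 5·7^3 + 5·7^2 + 5·7 + 5 = 5862841; 5862841−1 = 5862840
i=5: 5862840 = 7^(7 + 1) + 5·7^5 + 5·7^4 + 5·7^3 + 5·7^2 + 5·7 + 4 (b=7); 7→8: 8^(8 + 1) + 5·8^5 + 5·8^4 + 5·8^3 + 5·8^2 + 5·8 + 4 = 134404972; 134404972−1 = 134404971
i=6: 134404971 = 8^(8 + 1) + 5·8^5 + 5·8^4 + 5·8^3 + 5·8^2 + 5·8 + 3 (b=8); 8→9: 9^(9 + 1) + 5·9^5 + 5·9^4 + 5·9^3 + 5·9^2 + 5·9 + 3 = 3487116549; 3487116549−1 = 3487116548
i=7: 3487116548 = 9^(9 + 1) + 5·9^5 + 5·9^4 + 5·9^3 + 5·9^2 + 5·9 + 2 (b=9); 9→10: 10^(10 + 1) + 5·10^5 + 5·10^4 + 5·10^3 + 5·10^2 + 5·10 + 2 = 100000555552; 100000555552−1 = 100000555551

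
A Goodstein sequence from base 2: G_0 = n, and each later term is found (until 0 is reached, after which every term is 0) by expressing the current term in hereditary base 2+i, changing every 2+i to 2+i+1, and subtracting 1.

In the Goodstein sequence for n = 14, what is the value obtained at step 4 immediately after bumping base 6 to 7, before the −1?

5862841

step 0: 14 = 2^(2 + 1) + 2^2 + 2; sub 3 for 2: 3^(3 + 1) + 3^3 + 3; = 111; G_1 = 111−1 = 110
step 1: 110 = 3^(3 + 1) + 3^3 + 2; sub 4 for 3: 4^(4 + 1) + 4^4 + 2; = 1282; G_2 = 1282−1 = 1281
step 2: 1281 = 4^(4 + 1) + 4^4 + 1; sub 5 for 4: 5^(5 + 1) + 5^5 + 1; = 18751; G_3 = 18751−1 = 18750
step 3: 18750 = 5^(5 + 1) + 5^5; sub 6 for 5: 6^(6 + 1) + 6^6; = 326592; G_4 = 326592−1 = 326591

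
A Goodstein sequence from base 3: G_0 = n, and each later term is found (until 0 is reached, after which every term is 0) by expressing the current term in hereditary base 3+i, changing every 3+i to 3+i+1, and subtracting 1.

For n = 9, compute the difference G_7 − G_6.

1

G_0=9  [base 3] 3^2  →[3↦4]→  4^2 = 16  −1 ⇒ G_1=15
G_1=15  [base 4] 3·4 + 3  →[4↦5]→  3·5 + 3 = 18  −1 ⇒ G_2=17
G_2=17  [base 5] 3·5 + 2  →[5↦6]→  3·6 + 2 = 20  −1 ⇒ G_3=19
G_3=19  [base 6] 3·6 + 1  →[6↦7]→  3·7 + 1 = 22  −1 ⇒ G_4=21
G_4=21  [base 7] 3·7  →[7↦8]→  3·8 = 24  −1 ⇒ G_5=23
G_5=23  [base 8] 2·8 + 7  →[8↦9]→  2·9 + 7 = 25  −1 ⇒ G_6=24
G_6=24  [base 9] 2·9 + 6  →[9↦10]→  2·10 + 6 = 26  −1 ⇒ G_7=25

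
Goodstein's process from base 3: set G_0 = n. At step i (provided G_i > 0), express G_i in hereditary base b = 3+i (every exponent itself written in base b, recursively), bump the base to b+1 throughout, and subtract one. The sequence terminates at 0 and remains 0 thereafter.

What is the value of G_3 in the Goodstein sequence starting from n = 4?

[0] 4 ≡ 3 + 1 (base 3). Lift 4: 5. −1: 4.
[1] 4 ≡ 4 (base 4). Lift 5: 5. −1: 4.
[2] 4 ≡ 4 (base 5). Lift 6: 4. −1: 3.
[3] 3 ≡ 3 (base 6). Lift 7: 3. −1: 2.

3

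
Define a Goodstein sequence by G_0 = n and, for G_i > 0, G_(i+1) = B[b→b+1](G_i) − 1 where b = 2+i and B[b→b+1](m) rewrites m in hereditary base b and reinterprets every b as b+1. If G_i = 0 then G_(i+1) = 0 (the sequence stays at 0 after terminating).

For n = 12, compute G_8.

[0] 12 ≡ 2^(2 + 1) + 2^2 (base 2). Lift 3: 108. −1: 107.
[1] 107 ≡ 3^(3 + 1) + 2·3^2 + 2·3 + 2 (base 3). Lift 4: 1066. −1: 1065.
[2] 1065 ≡ 4^(4 + 1) + 2·4^2 + 2·4 + 1 (base 4). Lift 5: 15686. −1: 15685.
[3] 15685 ≡ 5^(5 + 1) + 2·5^2 + 2·5 (base 5). Lift 6: 280020. −1: 280019.
[4] 280019 ≡ 6^(6 + 1) + 2·6^2 + 6 + 5 (base 6). Lift 7: 5764911. −1: 5764910.
[5] 5764910 ≡ 7^(7 + 1) + 2·7^2 + 7 + 4 (base 7). Lift 8: 134217868. −1: 134217867.
[6] 134217867 ≡ 8^(8 + 1) + 2·8^2 + 8 + 3 (base 8). Lift 9: 3486784575. −1: 3486784574.
[7] 3486784574 ≡ 9^(9 + 1) + 2·9^2 + 9 + 2 (base 9). Lift 10: 100000000212. −1: 100000000211.

100000000211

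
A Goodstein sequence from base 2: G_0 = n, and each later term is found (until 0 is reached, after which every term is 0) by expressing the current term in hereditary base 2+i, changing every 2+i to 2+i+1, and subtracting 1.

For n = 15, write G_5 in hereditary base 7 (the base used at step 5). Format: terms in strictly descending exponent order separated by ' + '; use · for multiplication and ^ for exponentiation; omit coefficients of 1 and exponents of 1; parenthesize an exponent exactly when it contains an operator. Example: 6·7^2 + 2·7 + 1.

7^(7 + 1) + 7^7

G_0 = 15. HB_2(15) = 2^(2 + 1) + 2^2 + 2 + 1. Bump = 112. G_1 = 111.
G_1 = 111. HB_3(111) = 3^(3 + 1) + 3^3 + 3. Bump = 1284. G_2 = 1283.
G_2 = 1283. HB_4(1283) = 4^(4 + 1) + 4^4 + 3. Bump = 18753. G_3 = 18752.
G_3 = 18752. HB_5(18752) = 5^(5 + 1) + 5^5 + 2. Bump = 326594. G_4 = 326593.
G_4 = 326593. HB_6(326593) = 6^(6 + 1) + 6^6 + 1. Bump = 6588345. G_5 = 6588344.
G_5 = 6588344. HB_7(6588344) = 7^(7 + 1) + 7^7. Bump = 150994944. G_6 = 150994943.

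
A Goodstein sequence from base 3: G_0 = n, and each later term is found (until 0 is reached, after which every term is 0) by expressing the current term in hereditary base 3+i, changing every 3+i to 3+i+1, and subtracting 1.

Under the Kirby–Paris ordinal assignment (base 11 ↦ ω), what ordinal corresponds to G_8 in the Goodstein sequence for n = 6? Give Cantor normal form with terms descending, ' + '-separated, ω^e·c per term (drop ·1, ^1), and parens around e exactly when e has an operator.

4

(0) 6|_3 = 2·3 ↦ 2·4|_4 = 8 ⇒ 7
(1) 7|_4 = 4 + 3 ↦ 5 + 3|_5 = 8 ⇒ 7
(2) 7|_5 = 5 + 2 ↦ 6 + 2|_6 = 8 ⇒ 7
(3) 7|_6 = 6 + 1 ↦ 7 + 1|_7 = 8 ⇒ 7
(4) 7|_7 = 7 ↦ 8|_8 = 8 ⇒ 7
(5) 7|_8 = 7 ↦ 7|_9 = 7 ⇒ 6
(6) 6|_9 = 6 ↦ 6|_10 = 6 ⇒ 5
(7) 5|_10 = 5 ↦ 5|_11 = 5 ⇒ 4
(8) 4|_11 = 4 ↦ 4|_12 = 4 ⇒ 3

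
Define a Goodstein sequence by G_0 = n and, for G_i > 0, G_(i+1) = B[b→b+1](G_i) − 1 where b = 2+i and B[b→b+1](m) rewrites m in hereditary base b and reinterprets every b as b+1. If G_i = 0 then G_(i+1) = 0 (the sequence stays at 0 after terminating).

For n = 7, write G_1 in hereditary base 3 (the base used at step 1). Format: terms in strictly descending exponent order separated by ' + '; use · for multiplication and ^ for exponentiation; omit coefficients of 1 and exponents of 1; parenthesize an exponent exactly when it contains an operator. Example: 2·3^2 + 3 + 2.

3^3 + 3

(0) 7|_2 = 2^2 + 2 + 1 ↦ 3^3 + 3 + 1|_3 = 31 ⇒ 30
(1) 30|_3 = 3^3 + 3 ↦ 4^4 + 4|_4 = 260 ⇒ 259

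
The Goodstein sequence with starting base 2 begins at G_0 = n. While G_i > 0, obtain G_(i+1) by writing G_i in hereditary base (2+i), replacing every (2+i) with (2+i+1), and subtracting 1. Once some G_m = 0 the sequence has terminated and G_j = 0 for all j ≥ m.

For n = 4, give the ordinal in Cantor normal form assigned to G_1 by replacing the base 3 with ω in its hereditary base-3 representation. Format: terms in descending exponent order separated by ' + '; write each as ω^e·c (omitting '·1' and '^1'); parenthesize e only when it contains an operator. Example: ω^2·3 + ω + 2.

ω^2·2 + ω·2 + 2

step 0: 4 = 2^2; sub 3 for 2: 3^3; = 27; G_1 = 27−1 = 26
step 1: 26 = 2·3^2 + 2·3 + 2; sub 4 for 3: 2·4^2 + 2·4 + 2; = 42; G_2 = 42−1 = 41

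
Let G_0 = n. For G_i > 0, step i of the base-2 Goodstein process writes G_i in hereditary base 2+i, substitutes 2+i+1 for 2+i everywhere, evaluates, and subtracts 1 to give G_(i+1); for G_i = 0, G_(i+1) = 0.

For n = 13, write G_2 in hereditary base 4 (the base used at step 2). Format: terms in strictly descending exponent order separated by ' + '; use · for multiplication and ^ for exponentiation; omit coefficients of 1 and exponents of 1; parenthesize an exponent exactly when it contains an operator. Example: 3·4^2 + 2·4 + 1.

G_0=13  [base 2] 2^(2 + 1) + 2^2 + 1  →[2↦3]→  3^(3 + 1) + 3^3 + 1 = 109  −1 ⇒ G_1=108
G_1=108  [base 3] 3^(3 + 1) + 3^3  →[3↦4]→  4^(4 + 1) + 4^4 = 1280  −1 ⇒ G_2=1279
G_2=1279  [base 4] 4^(4 + 1) + 3·4^3 + 3·4^2 + 3·4 + 3  →[4↦5]→  5^(5 + 1) + 3·5^3 + 3·5^2 + 3·5 + 3 = 16093  −1 ⇒ G_3=16092

4^(4 + 1) + 3·4^3 + 3·4^2 + 3·4 + 3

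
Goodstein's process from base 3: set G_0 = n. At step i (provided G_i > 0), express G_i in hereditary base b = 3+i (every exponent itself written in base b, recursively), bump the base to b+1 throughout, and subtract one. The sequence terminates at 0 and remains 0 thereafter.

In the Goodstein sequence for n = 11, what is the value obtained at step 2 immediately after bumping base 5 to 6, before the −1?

11 —HB3→ 3^2 + 2 —bump→ 4^2 + 2 = 18 —(−1)→ 17
17 —HB4→ 4^2 + 1 —bump→ 5^2 + 1 = 26 —(−1)→ 25

36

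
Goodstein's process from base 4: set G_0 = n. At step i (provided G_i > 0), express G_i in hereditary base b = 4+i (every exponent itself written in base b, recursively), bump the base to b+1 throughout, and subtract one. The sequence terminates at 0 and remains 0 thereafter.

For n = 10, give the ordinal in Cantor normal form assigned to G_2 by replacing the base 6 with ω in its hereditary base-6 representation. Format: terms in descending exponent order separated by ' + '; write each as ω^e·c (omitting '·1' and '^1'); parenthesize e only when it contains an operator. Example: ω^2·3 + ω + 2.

ω·2

[0] 10 ≡ 2·4 + 2 (base 4). Lift 5: 12. −1: 11.
[1] 11 ≡ 2·5 + 1 (base 5). Lift 6: 13. −1: 12.
[2] 12 ≡ 2·6 (base 6). Lift 7: 14. −1: 13.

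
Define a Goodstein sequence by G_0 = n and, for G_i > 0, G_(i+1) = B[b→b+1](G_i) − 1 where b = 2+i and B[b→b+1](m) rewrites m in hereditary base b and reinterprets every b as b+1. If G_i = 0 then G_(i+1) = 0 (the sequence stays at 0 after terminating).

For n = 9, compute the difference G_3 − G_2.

8819

step 0: 9 = 2^(2 + 1) + 1; sub 3 for 2: 3^(3 + 1) + 1; = 82; G_1 = 82−1 = 81
step 1: 81 = 3^(3 + 1); sub 4 for 3: 4^(4 + 1); = 1024; G_2 = 1024−1 = 1023
step 2: 1023 = 3·4^4 + 3·4^3 + 3·4^2 + 3·4 + 3; sub 5 for 4: 3·5^5 + 3·5^3 + 3·5^2 + 3·5 + 3; = 9843; G_3 = 9843−1 = 9842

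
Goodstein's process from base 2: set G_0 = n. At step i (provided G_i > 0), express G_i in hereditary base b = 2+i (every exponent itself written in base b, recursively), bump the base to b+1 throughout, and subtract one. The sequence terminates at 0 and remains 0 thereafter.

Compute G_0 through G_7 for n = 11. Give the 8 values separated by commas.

base 2: 11 = 2^(2 + 1) + 2 + 1; at 3: 3^(3 + 1) + 3 + 1 = 85; next = 84
base 3: 84 = 3^(3 + 1) + 3; at 4: 4^(4 + 1) + 4 = 1028; next = 1027
base 4: 1027 = 4^(4 + 1) + 3; at 5: 5^(5 + 1) + 3 = 15628; next = 15627
base 5: 15627 = 5^(5 + 1) + 2; at 6: 6^(6 + 1) + 2 = 279938; next = 279937
base 6: 279937 = 6^(6 + 1) + 1; at 7: 7^(7 + 1) + 1 = 5764802; next = 5764801
base 7: 5764801 = 7^(7 + 1); at 8: 8^(8 + 1) = 134217728; next = 134217727
base 8: 134217727 = 7·8^8 + 7·8^7 + 7·8^6 + 7·8^5 + 7·8^4 + 7·8^3 + 7·8^2 + 7·8 + 7; at 9: 7·9^9 + 7·9^7 + 7·9^6 + 7·9^5 + 7·9^4 + 7·9^3 + 7·9^2 + 7·9 + 7 = 2749609303; next = 2749609302

11, 84, 1027, 15627, 279937, 5764801, 134217727, 2749609302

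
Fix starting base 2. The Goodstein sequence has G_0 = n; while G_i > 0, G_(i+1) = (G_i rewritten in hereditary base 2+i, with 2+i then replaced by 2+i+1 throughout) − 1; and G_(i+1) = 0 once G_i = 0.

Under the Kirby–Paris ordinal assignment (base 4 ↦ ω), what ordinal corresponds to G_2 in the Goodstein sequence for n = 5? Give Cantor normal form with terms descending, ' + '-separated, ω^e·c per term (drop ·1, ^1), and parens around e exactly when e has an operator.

ω^3·3 + ω^2·3 + ω·3 + 3

[0] 5 ≡ 2^2 + 1 (base 2). Lift 3: 28. −1: 27.
[1] 27 ≡ 3^3 (base 3). Lift 4: 256. −1: 255.
[2] 255 ≡ 3·4^3 + 3·4^2 + 3·4 + 3 (base 4). Lift 5: 468. −1: 467.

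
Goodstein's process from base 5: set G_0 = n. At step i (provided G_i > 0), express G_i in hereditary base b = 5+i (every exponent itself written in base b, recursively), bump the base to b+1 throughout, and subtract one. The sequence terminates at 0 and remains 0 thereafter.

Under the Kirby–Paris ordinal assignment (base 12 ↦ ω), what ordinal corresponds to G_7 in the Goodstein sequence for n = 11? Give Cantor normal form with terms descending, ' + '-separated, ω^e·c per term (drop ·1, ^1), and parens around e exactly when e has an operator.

ω + 1

11 —HB5→ 2·5 + 1 —bump→ 2·6 + 1 = 13 —(−1)→ 12
12 —HB6→ 2·6 —bump→ 2·7 = 14 —(−1)→ 13
13 —HB7→ 7 + 6 —bump→ 8 + 6 = 14 —(−1)→ 13
13 —HB8→ 8 + 5 —bump→ 9 + 5 = 14 —(−1)→ 13
13 —HB9→ 9 + 4 —bump→ 10 + 4 = 14 —(−1)→ 13
13 —HB10→ 10 + 3 —bump→ 11 + 3 = 14 —(−1)→ 13
13 —HB11→ 11 + 2 —bump→ 12 + 2 = 14 —(−1)→ 13
13 —HB12→ 12 + 1 —bump→ 13 + 1 = 14 —(−1)→ 13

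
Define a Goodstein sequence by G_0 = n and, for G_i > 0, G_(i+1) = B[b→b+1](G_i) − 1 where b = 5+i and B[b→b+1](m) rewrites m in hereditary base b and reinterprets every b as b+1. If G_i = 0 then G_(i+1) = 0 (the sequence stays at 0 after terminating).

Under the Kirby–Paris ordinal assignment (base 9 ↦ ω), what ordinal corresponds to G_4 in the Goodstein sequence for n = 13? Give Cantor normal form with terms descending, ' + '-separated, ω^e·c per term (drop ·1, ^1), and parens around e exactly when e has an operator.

13 —HB5→ 2·5 + 3 —bump→ 2·6 + 3 = 15 —(−1)→ 14
14 —HB6→ 2·6 + 2 —bump→ 2·7 + 2 = 16 —(−1)→ 15
15 —HB7→ 2·7 + 1 —bump→ 2·8 + 1 = 17 —(−1)→ 16
16 —HB8→ 2·8 —bump→ 2·9 = 18 —(−1)→ 17

ω + 8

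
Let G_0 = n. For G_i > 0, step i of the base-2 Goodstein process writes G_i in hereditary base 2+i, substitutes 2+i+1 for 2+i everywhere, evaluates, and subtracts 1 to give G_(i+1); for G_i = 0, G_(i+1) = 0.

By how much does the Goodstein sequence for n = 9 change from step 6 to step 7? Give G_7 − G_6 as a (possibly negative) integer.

1111930522

[0] 9 ≡ 2^(2 + 1) + 1 (base 2). Lift 3: 82. −1: 81.
[1] 81 ≡ 3^(3 + 1) (base 3). Lift 4: 1024. −1: 1023.
[2] 1023 ≡ 3·4^4 + 3·4^3 + 3·4^2 + 3·4 + 3 (base 4). Lift 5: 9843. −1: 9842.
[3] 9842 ≡ 3·5^5 + 3·5^3 + 3·5^2 + 3·5 + 2 (base 5). Lift 6: 140744. −1: 140743.
[4] 140743 ≡ 3·6^6 + 3·6^3 + 3·6^2 + 3·6 + 1 (base 6). Lift 7: 2471827. −1: 2471826.
[5] 2471826 ≡ 3·7^7 + 3·7^3 + 3·7^2 + 3·7 (base 7). Lift 8: 50333400. −1: 50333399.
[6] 50333399 ≡ 3·8^8 + 3·8^3 + 3·8^2 + 2·8 + 7 (base 8). Lift 9: 1162263922. −1: 1162263921.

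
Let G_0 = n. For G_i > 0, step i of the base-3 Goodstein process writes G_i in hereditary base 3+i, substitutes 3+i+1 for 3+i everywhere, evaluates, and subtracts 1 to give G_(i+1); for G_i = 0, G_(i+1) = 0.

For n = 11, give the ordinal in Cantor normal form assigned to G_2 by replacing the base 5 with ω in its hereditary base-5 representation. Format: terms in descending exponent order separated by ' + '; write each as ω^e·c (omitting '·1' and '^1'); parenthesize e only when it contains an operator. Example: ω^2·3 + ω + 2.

ω^2

G_0 = 11. HB_3(11) = 3^2 + 2. Bump = 18. G_1 = 17.
G_1 = 17. HB_4(17) = 4^2 + 1. Bump = 26. G_2 = 25.
G_2 = 25. HB_5(25) = 5^2. Bump = 36. G_3 = 35.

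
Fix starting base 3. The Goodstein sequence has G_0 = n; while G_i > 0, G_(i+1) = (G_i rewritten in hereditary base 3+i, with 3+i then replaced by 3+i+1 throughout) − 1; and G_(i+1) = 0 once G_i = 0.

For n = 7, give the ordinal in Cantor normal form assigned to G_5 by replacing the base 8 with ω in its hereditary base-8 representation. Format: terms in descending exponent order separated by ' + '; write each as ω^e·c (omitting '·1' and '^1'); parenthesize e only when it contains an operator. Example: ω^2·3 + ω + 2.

ω + 1

[0] 7 ≡ 2·3 + 1 (base 3). Lift 4: 9. −1: 8.
[1] 8 ≡ 2·4 (base 4). Lift 5: 10. −1: 9.
[2] 9 ≡ 5 + 4 (base 5). Lift 6: 10. −1: 9.
[3] 9 ≡ 6 + 3 (base 6). Lift 7: 10. −1: 9.
[4] 9 ≡ 7 + 2 (base 7). Lift 8: 10. −1: 9.
[5] 9 ≡ 8 + 1 (base 8). Lift 9: 10. −1: 9.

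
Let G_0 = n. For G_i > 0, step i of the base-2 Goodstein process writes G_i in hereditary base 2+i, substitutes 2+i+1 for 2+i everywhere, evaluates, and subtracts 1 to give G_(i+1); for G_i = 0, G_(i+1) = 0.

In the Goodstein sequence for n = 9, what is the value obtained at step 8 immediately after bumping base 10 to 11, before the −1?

855935016216

base 2: 9 = 2^(2 + 1) + 1; at 3: 3^(3 + 1) + 1 = 82; next = 81
base 3: 81 = 3^(3 + 1); at 4: 4^(4 + 1) = 1024; next = 1023
base 4: 1023 = 3·4^4 + 3·4^3 + 3·4^2 + 3·4 + 3; at 5: 3·5^5 + 3·5^3 + 3·5^2 + 3·5 + 3 = 9843; next = 9842
base 5: 9842 = 3·5^5 + 3·5^3 + 3·5^2 + 3·5 + 2; at 6: 3·6^6 + 3·6^3 + 3·6^2 + 3·6 + 2 = 140744; next = 140743
base 6: 140743 = 3·6^6 + 3·6^3 + 3·6^2 + 3·6 + 1; at 7: 3·7^7 + 3·7^3 + 3·7^2 + 3·7 + 1 = 2471827; next = 2471826
base 7: 2471826 = 3·7^7 + 3·7^3 + 3·7^2 + 3·7; at 8: 3·8^8 + 3·8^3 + 3·8^2 + 3·8 = 50333400; next = 50333399
base 8: 50333399 = 3·8^8 + 3·8^3 + 3·8^2 + 2·8 + 7; at 9: 3·9^9 + 3·9^3 + 3·9^2 + 2·9 + 7 = 1162263922; next = 1162263921
base 9: 1162263921 = 3·9^9 + 3·9^3 + 3·9^2 + 2·9 + 6; at 10: 3·10^10 + 3·10^3 + 3·10^2 + 2·10 + 6 = 30000003326; next = 30000003325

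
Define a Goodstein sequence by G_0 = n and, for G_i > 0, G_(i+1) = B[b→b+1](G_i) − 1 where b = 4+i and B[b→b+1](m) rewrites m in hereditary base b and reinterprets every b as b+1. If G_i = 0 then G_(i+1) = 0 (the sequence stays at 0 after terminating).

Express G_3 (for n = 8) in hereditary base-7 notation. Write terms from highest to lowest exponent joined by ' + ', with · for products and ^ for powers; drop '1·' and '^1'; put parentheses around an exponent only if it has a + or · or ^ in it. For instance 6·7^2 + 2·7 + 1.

[0] 8 ≡ 2·4 (base 4). Lift 5: 10. −1: 9.
[1] 9 ≡ 5 + 4 (base 5). Lift 6: 10. −1: 9.
[2] 9 ≡ 6 + 3 (base 6). Lift 7: 10. −1: 9.
[3] 9 ≡ 7 + 2 (base 7). Lift 8: 10. −1: 9.

7 + 2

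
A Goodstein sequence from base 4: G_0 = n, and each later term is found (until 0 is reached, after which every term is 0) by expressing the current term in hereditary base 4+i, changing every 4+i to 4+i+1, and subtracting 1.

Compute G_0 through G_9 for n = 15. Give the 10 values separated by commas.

15, 17, 19, 21, 23, 24, 25, 26, 27, 28

(0) 15|_4 = 3·4 + 3 ↦ 3·5 + 3|_5 = 18 ⇒ 17
(1) 17|_5 = 3·5 + 2 ↦ 3·6 + 2|_6 = 20 ⇒ 19
(2) 19|_6 = 3·6 + 1 ↦ 3·7 + 1|_7 = 22 ⇒ 21
(3) 21|_7 = 3·7 ↦ 3·8|_8 = 24 ⇒ 23
(4) 23|_8 = 2·8 + 7 ↦ 2·9 + 7|_9 = 25 ⇒ 24
(5) 24|_9 = 2·9 + 6 ↦ 2·10 + 6|_10 = 26 ⇒ 25
(6) 25|_10 = 2·10 + 5 ↦ 2·11 + 5|_11 = 27 ⇒ 26
(7) 26|_11 = 2·11 + 4 ↦ 2·12 + 4|_12 = 28 ⇒ 27
(8) 27|_12 = 2·12 + 3 ↦ 2·13 + 3|_13 = 29 ⇒ 28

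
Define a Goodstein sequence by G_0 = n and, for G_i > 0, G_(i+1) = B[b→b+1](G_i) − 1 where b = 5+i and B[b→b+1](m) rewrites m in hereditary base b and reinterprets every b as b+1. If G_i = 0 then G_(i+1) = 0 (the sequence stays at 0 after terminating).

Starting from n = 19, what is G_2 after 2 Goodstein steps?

23

G_0=19  [base 5] 3·5 + 4  →[5↦6]→  3·6 + 4 = 22  −1 ⇒ G_1=21
G_1=21  [base 6] 3·6 + 3  →[6↦7]→  3·7 + 3 = 24  −1 ⇒ G_2=23
G_2=23  [base 7] 3·7 + 2  →[7↦8]→  3·8 + 2 = 26  −1 ⇒ G_3=25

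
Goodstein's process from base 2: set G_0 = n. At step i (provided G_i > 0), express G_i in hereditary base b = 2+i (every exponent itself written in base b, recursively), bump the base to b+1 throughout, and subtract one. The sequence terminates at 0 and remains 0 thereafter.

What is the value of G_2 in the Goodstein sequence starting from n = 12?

1065

G_0=12  [base 2] 2^(2 + 1) + 2^2  →[2↦3]→  3^(3 + 1) + 3^3 = 108  −1 ⇒ G_1=107
G_1=107  [base 3] 3^(3 + 1) + 2·3^2 + 2·3 + 2  →[3↦4]→  4^(4 + 1) + 2·4^2 + 2·4 + 2 = 1066  −1 ⇒ G_2=1065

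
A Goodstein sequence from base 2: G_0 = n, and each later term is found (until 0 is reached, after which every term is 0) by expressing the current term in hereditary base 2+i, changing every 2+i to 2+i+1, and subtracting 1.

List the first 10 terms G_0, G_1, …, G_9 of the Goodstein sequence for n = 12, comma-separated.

(0) 12|_2 = 2^(2 + 1) + 2^2 ↦ 3^(3 + 1) + 3^3|_3 = 108 ⇒ 107
(1) 107|_3 = 3^(3 + 1) + 2·3^2 + 2·3 + 2 ↦ 4^(4 + 1) + 2·4^2 + 2·4 + 2|_4 = 1066 ⇒ 1065
(2) 1065|_4 = 4^(4 + 1) + 2·4^2 + 2·4 + 1 ↦ 5^(5 + 1) + 2·5^2 + 2·5 + 1|_5 = 15686 ⇒ 15685
(3) 15685|_5 = 5^(5 + 1) + 2·5^2 + 2·5 ↦ 6^(6 + 1) + 2·6^2 + 2·6|_6 = 280020 ⇒ 280019
(4) 280019|_6 = 6^(6 + 1) + 2·6^2 + 6 + 5 ↦ 7^(7 + 1) + 2·7^2 + 7 + 5|_7 = 5764911 ⇒ 5764910
(5) 5764910|_7 = 7^(7 + 1) + 2·7^2 + 7 + 4 ↦ 8^(8 + 1) + 2·8^2 + 8 + 4|_8 = 134217868 ⇒ 134217867
(6) 134217867|_8 = 8^(8 + 1) + 2·8^2 + 8 + 3 ↦ 9^(9 + 1) + 2·9^2 + 9 + 3|_9 = 3486784575 ⇒ 3486784574
(7) 3486784574|_9 = 9^(9 + 1) + 2·9^2 + 9 + 2 ↦ 10^(10 + 1) + 2·10^2 + 10 + 2|_10 = 100000000212 ⇒ 100000000211
(8) 100000000211|_10 = 10^(10 + 1) + 2·10^2 + 10 + 1 ↦ 11^(11 + 1) + 2·11^2 + 11 + 1|_11 = 3138428376975 ⇒ 3138428376974

12, 107, 1065, 15685, 280019, 5764910, 134217867, 3486784574, 100000000211, 3138428376974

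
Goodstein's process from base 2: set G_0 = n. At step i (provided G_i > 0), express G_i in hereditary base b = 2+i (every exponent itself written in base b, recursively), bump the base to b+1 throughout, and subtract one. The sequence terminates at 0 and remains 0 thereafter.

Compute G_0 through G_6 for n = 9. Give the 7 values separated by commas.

i=0: 9 = 2^(2 + 1) + 1 (b=2); 2→3: 3^(3 + 1) + 1 = 82; 82−1 = 81
i=1: 81 = 3^(3 + 1) (b=3); 3→4: 4^(4 + 1) = 1024; 1024−1 = 1023
i=2: 1023 = 3·4^4 + 3·4^3 + 3·4^2 + 3·4 + 3 (b=4); 4→5: 3·5^5 + 3·5^3 + 3·5^2 + 3·5 + 3 = 9843; 9843−1 = 9842
i=3: 9842 = 3·5^5 + 3·5^3 + 3·5^2 + 3·5 + 2 (b=5); 5→6: 3·6^6 + 3·6^3 + 3·6^2 + 3·6 + 2 = 140744; 140744−1 = 140743
i=4: 140743 = 3·6^6 + 3·6^3 + 3·6^2 + 3·6 + 1 (b=6); 6→7: 3·7^7 + 3·7^3 + 3·7^2 + 3·7 + 1 = 2471827; 2471827−1 = 2471826
i=5: 2471826 = 3·7^7 + 3·7^3 + 3·7^2 + 3·7 (b=7); 7→8: 3·8^8 + 3·8^3 + 3·8^2 + 3·8 = 50333400; 50333400−1 = 50333399

9, 81, 1023, 9842, 140743, 2471826, 50333399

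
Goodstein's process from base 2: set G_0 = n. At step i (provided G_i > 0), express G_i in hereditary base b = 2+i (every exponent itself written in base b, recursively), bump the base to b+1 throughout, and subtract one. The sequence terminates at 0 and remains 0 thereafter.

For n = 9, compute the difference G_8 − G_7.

28837739404

base 2: 9 = 2^(2 + 1) + 1; at 3: 3^(3 + 1) + 1 = 82; next = 81
base 3: 81 = 3^(3 + 1); at 4: 4^(4 + 1) = 1024; next = 1023
base 4: 1023 = 3·4^4 + 3·4^3 + 3·4^2 + 3·4 + 3; at 5: 3·5^5 + 3·5^3 + 3·5^2 + 3·5 + 3 = 9843; next = 9842
base 5: 9842 = 3·5^5 + 3·5^3 + 3·5^2 + 3·5 + 2; at 6: 3·6^6 + 3·6^3 + 3·6^2 + 3·6 + 2 = 140744; next = 140743
base 6: 140743 = 3·6^6 + 3·6^3 + 3·6^2 + 3·6 + 1; at 7: 3·7^7 + 3·7^3 + 3·7^2 + 3·7 + 1 = 2471827; next = 2471826
base 7: 2471826 = 3·7^7 + 3·7^3 + 3·7^2 + 3·7; at 8: 3·8^8 + 3·8^3 + 3·8^2 + 3·8 = 50333400; next = 50333399
base 8: 50333399 = 3·8^8 + 3·8^3 + 3·8^2 + 2·8 + 7; at 9: 3·9^9 + 3·9^3 + 3·9^2 + 2·9 + 7 = 1162263922; next = 1162263921
base 9: 1162263921 = 3·9^9 + 3·9^3 + 3·9^2 + 2·9 + 6; at 10: 3·10^10 + 3·10^3 + 3·10^2 + 2·10 + 6 = 30000003326; next = 30000003325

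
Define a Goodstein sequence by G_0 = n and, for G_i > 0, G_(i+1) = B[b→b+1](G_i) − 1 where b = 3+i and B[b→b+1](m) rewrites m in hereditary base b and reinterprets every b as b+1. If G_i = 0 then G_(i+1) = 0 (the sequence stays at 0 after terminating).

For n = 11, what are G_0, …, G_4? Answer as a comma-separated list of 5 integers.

11, 17, 25, 35, 39

step 0: 11 = 3^2 + 2; sub 4 for 3: 4^2 + 2; = 18; G_1 = 18−1 = 17
step 1: 17 = 4^2 + 1; sub 5 for 4: 5^2 + 1; = 26; G_2 = 26−1 = 25
step 2: 25 = 5^2; sub 6 for 5: 6^2; = 36; G_3 = 36−1 = 35
step 3: 35 = 5·6 + 5; sub 7 for 6: 5·7 + 5; = 40; G_4 = 40−1 = 39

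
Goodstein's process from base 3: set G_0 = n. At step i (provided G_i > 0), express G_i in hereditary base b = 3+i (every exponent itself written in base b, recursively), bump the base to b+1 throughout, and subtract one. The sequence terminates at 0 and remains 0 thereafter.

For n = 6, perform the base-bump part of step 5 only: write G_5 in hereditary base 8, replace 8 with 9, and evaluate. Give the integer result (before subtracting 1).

G_0=6  [base 3] 2·3  →[3↦4]→  2·4 = 8  −1 ⇒ G_1=7
G_1=7  [base 4] 4 + 3  →[4↦5]→  5 + 3 = 8  −1 ⇒ G_2=7
G_2=7  [base 5] 5 + 2  →[5↦6]→  6 + 2 = 8  −1 ⇒ G_3=7
G_3=7  [base 6] 6 + 1  →[6↦7]→  7 + 1 = 8  −1 ⇒ G_4=7
G_4=7  [base 7] 7  →[7↦8]→  8 = 8  −1 ⇒ G_5=7
G_5=7  [base 8] 7  →[8↦9]→  7 = 7  −1 ⇒ G_6=6

7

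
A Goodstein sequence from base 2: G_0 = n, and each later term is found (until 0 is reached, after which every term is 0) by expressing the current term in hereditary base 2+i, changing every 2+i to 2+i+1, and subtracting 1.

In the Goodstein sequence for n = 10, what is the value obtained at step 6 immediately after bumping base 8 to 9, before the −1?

1937434593

[0] 10 ≡ 2^(2 + 1) + 2 (base 2). Lift 3: 84. −1: 83.
[1] 83 ≡ 3^(3 + 1) + 2 (base 3). Lift 4: 1026. −1: 1025.
[2] 1025 ≡ 4^(4 + 1) + 1 (base 4). Lift 5: 15626. −1: 15625.
[3] 15625 ≡ 5^(5 + 1) (base 5). Lift 6: 279936. −1: 279935.
[4] 279935 ≡ 5·6^6 + 5·6^5 + 5·6^4 + 5·6^3 + 5·6^2 + 5·6 + 5 (base 6). Lift 7: 4215755. −1: 4215754.
[5] 4215754 ≡ 5·7^7 + 5·7^5 + 5·7^4 + 5·7^3 + 5·7^2 + 5·7 + 4 (base 7). Lift 8: 84073324. −1: 84073323.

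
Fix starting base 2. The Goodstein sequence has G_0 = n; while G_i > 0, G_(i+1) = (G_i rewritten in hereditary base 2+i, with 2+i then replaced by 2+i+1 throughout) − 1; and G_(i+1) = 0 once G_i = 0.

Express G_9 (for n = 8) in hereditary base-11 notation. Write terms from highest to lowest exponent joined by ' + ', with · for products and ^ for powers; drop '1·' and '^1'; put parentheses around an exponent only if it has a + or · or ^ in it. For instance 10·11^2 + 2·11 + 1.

G_0 = 8. HB_2(8) = 2^(2 + 1). Bump = 81. G_1 = 80.
G_1 = 80. HB_3(80) = 2·3^3 + 2·3^2 + 2·3 + 2. Bump = 554. G_2 = 553.
G_2 = 553. HB_4(553) = 2·4^4 + 2·4^2 + 2·4 + 1. Bump = 6311. G_3 = 6310.
G_3 = 6310. HB_5(6310) = 2·5^5 + 2·5^2 + 2·5. Bump = 93396. G_4 = 93395.
G_4 = 93395. HB_6(93395) = 2·6^6 + 2·6^2 + 6 + 5. Bump = 1647196. G_5 = 1647195.
G_5 = 1647195. HB_7(1647195) = 2·7^7 + 2·7^2 + 7 + 4. Bump = 33554572. G_6 = 33554571.
G_6 = 33554571. HB_8(33554571) = 2·8^8 + 2·8^2 + 8 + 3. Bump = 774841152. G_7 = 774841151.
G_7 = 774841151. HB_9(774841151) = 2·9^9 + 2·9^2 + 9 + 2. Bump = 20000000212. G_8 = 20000000211.
G_8 = 20000000211. HB_10(20000000211) = 2·10^10 + 2·10^2 + 10 + 1. Bump = 570623341476. G_9 = 570623341475.

2·11^11 + 2·11^2 + 11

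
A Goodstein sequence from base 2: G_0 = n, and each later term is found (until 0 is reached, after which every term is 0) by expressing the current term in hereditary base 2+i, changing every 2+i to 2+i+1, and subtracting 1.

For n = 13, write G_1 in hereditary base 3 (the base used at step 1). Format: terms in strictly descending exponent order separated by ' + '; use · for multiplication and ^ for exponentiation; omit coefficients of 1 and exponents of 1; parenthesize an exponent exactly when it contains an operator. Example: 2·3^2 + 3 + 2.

3^(3 + 1) + 3^3

G_0 = 13. HB_2(13) = 2^(2 + 1) + 2^2 + 1. Bump = 109. G_1 = 108.
G_1 = 108. HB_3(108) = 3^(3 + 1) + 3^3. Bump = 1280. G_2 = 1279.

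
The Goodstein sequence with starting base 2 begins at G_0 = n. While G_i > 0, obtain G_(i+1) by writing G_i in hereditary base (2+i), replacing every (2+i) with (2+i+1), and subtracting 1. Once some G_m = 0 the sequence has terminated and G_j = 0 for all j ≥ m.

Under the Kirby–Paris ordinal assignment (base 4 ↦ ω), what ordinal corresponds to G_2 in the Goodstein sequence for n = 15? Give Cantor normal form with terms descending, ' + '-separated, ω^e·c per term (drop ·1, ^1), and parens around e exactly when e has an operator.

(0) 15|_2 = 2^(2 + 1) + 2^2 + 2 + 1 ↦ 3^(3 + 1) + 3^3 + 3 + 1|_3 = 112 ⇒ 111
(1) 111|_3 = 3^(3 + 1) + 3^3 + 3 ↦ 4^(4 + 1) + 4^4 + 4|_4 = 1284 ⇒ 1283
(2) 1283|_4 = 4^(4 + 1) + 4^4 + 3 ↦ 5^(5 + 1) + 5^5 + 3|_5 = 18753 ⇒ 18752

ω^(ω + 1) + ω^ω + 3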